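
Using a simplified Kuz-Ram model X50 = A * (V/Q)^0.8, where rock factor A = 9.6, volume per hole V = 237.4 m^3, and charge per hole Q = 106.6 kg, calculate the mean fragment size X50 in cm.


18.2159 cm

Compute V/Q:
V/Q = 237.4 / 106.6 = 2.227016886
Raise to the power 0.8:
(V/Q)^0.8 = 2.227016886^0.8 = 1.897486995
Multiply by A:
X50 = 9.6 * 1.897486995
= 18.2159 cm


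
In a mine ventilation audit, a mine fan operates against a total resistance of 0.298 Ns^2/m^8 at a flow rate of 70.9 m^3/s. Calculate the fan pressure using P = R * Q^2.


Compute Q^2:
Q^2 = 70.9^2 = 5026.81
Compute pressure:
P = R * Q^2 = 0.298 * 5026.81
= 1497.9894 Pa

1497.9894 Pa


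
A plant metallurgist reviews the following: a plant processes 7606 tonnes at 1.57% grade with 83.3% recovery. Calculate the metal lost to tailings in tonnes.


19.9422 tonnes

Total metal in feed:
= 7606 * 1.57 / 100 = 119.4142 tonnes
Metal recovered:
= 119.4142 * 83.3 / 100 = 99.4720286 tonnes
Metal lost to tailings:
= 119.4142 - 99.4720286
= 19.9422 tonnes


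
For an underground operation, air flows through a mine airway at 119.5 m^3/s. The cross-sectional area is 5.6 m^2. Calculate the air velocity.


Velocity = flow rate / cross-sectional area
= 119.5 / 5.6
= 21.3393 m/s

21.3393 m/s


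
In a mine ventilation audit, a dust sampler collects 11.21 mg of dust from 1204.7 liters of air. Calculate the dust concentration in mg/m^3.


Convert liters to m^3: 1 m^3 = 1000 L
Concentration = mass / volume * 1000
= 11.21 / 1204.7 * 1000
= 0.009305221217 * 1000
= 9.3052 mg/m^3

9.3052 mg/m^3


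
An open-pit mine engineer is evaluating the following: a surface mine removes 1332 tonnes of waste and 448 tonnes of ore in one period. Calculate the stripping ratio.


Stripping ratio = waste tonnage / ore tonnage
= 1332 / 448
= 2.9732

2.9732


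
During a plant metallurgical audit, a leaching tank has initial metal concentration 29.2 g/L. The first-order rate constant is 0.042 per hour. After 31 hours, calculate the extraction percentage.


72.8013%

Compute the exponent:
-k * t = -0.042 * 31 = -1.302
Remaining concentration:
C = 29.2 * exp(-1.302)
= 29.2 * 0.2719872741
= 7.942028405 g/L
Extracted = 29.2 - 7.942028405 = 21.25797159 g/L
Extraction % = 21.25797159 / 29.2 * 100
= 72.8013%


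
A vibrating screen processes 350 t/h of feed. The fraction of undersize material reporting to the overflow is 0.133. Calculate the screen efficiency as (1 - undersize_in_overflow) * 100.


Screen efficiency = (1 - fraction of undersize in overflow) * 100
= (1 - 0.133) * 100
= 0.867 * 100
= 86.7%

86.7%


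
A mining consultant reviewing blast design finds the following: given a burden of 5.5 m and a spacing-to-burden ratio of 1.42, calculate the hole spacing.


Spacing = burden * ratio
= 5.5 * 1.42
= 7.81 m

7.81 m


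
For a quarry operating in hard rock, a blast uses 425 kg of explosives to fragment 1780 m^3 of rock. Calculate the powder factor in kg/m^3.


Powder factor = explosive mass / rock volume
= 425 / 1780
= 0.2388 kg/m^3

0.2388 kg/m^3


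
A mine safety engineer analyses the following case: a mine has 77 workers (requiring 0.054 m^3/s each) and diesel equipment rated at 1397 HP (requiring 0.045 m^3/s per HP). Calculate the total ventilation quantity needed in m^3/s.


67.023 m^3/s

Airflow for workers:
Q_people = 77 * 0.054 = 4.158 m^3/s
Airflow for diesel equipment:
Q_diesel = 1397 * 0.045 = 62.865 m^3/s
Total ventilation:
Q_total = 4.158 + 62.865
= 67.023 m^3/s


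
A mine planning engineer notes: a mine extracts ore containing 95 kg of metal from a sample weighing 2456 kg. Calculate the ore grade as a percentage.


Ore grade = (metal mass / ore mass) * 100
= (95 / 2456) * 100
= 0.03868078176 * 100
= 3.8681%

3.8681%


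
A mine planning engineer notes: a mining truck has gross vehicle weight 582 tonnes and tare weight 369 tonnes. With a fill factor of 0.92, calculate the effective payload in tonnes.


Maximum payload = gross - tare
= 582 - 369 = 213 tonnes
Effective payload = max payload * fill factor
= 213 * 0.92
= 195.96 tonnes

195.96 tonnes


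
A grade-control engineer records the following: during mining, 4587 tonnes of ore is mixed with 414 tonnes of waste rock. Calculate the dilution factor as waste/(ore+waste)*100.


Total material = ore + waste
= 4587 + 414 = 5001 tonnes
Dilution = waste / total * 100
= 414 / 5001 * 100
= 0.08278344331 * 100
= 8.2783%

8.2783%


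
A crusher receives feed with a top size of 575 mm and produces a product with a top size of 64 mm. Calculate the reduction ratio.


Reduction ratio = feed size / product size
= 575 / 64
= 8.9844

8.9844


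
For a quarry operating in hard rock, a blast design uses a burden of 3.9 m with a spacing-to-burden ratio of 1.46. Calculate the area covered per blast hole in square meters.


First, find the spacing:
Spacing = burden * ratio = 3.9 * 1.46
= 5.694 m
Then, calculate the area:
Area = burden * spacing = 3.9 * 5.694
= 22.2066 m^2

22.2066 m^2


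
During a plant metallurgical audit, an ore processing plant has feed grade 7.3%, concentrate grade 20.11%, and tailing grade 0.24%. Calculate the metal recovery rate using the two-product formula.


97.8805%

Using the two-product formula:
R = 100 * c * (f - t) / (f * (c - t))
Numerator = 100 * 20.11 * (7.3 - 0.24)
= 100 * 20.11 * 7.06
= 14197.66
Denominator = 7.3 * (20.11 - 0.24)
= 7.3 * 19.87
= 145.051
R = 14197.66 / 145.051
= 97.8805%


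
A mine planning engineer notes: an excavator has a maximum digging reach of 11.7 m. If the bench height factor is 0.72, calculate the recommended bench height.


Bench height = reach * factor
= 11.7 * 0.72
= 8.424 m

8.424 m


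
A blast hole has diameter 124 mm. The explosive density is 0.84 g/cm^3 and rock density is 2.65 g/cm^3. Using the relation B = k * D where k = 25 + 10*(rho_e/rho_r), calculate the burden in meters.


3.4931 m

First, compute k:
rho_e / rho_r = 0.84 / 2.65 = 0.3169811321
k = 25 + 10 * 0.3169811321 = 28.16981132
Then, compute burden:
B = k * D / 1000 = 28.16981132 * 124 / 1000
= 3493.056604 / 1000
= 3.4931 m


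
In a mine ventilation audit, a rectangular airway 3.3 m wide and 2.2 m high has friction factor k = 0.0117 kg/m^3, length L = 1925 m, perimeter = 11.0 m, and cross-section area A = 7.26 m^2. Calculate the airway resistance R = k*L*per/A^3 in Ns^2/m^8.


Compute the numerator:
k * L * per = 0.0117 * 1925 * 11.0
= 247.7475
Compute the denominator:
A^3 = 7.26^3 = 382.657176
Resistance:
R = 247.7475 / 382.657176
= 0.6474 Ns^2/m^8

0.6474 Ns^2/m^8


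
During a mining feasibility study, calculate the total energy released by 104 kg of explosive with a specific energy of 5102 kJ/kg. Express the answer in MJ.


530.608 MJ

Energy = mass * specific_energy / 1000
= 104 * 5102 / 1000
= 530608 / 1000
= 530.608 MJ


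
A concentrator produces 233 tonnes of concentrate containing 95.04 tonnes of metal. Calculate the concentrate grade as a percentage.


Grade = (metal in concentrate / concentrate mass) * 100
= (95.04 / 233) * 100
= 0.4078969957 * 100
= 40.7897%

40.7897%


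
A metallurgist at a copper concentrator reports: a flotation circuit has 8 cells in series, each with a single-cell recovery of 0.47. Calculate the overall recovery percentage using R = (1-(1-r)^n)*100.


Complement of single-cell recovery:
1 - r = 1 - 0.47 = 0.53
Raise to power n:
(1 - r)^8 = 0.53^8 = 0.006225969041
Overall recovery:
R = (1 - 0.006225969041) * 100
= 99.3774%

99.3774%


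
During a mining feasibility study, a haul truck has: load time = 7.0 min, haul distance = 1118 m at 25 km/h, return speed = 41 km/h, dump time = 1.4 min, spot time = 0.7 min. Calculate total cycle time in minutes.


13.4193 min

Convert haul speed to m/min: 25 * 1000/60 = 416.6666667 m/min
Haul time = 1118 / 416.6666667 = 2.6832 min
Convert return speed to m/min: 41 * 1000/60 = 683.3333333 m/min
Return time = 1118 / 683.3333333 = 1.636097561 min
Total cycle time:
= 7.0 + 2.6832 + 1.4 + 1.636097561 + 0.7
= 13.4193 min


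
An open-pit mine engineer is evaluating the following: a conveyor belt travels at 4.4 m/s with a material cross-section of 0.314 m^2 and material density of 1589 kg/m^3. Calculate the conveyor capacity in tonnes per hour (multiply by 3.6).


7903.3046 t/h

Volumetric flow = speed * area
= 4.4 * 0.314 = 1.3816 m^3/s
Mass flow = volumetric * density
= 1.3816 * 1589 = 2195.3624 kg/s
Convert to t/h: multiply by 3.6
Capacity = 2195.3624 * 3.6
= 7903.3046 t/h


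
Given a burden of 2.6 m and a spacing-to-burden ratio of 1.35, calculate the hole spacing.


Spacing = burden * ratio
= 2.6 * 1.35
= 3.51 m

3.51 m


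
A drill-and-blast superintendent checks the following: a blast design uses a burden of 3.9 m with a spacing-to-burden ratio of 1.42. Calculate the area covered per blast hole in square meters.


21.5982 m^2

First, find the spacing:
Spacing = burden * ratio = 3.9 * 1.42
= 5.538 m
Then, calculate the area:
Area = burden * spacing = 3.9 * 5.538
= 21.5982 m^2


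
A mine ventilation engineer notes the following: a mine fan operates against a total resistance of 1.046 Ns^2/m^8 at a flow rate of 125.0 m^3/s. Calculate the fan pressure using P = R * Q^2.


16343.75 Pa

Compute Q^2:
Q^2 = 125.0^2 = 15625.0
Compute pressure:
P = R * Q^2 = 1.046 * 15625.0
= 16343.75 Pa


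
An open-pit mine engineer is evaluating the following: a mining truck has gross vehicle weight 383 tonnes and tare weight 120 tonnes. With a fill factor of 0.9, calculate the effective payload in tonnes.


Maximum payload = gross - tare
= 383 - 120 = 263 tonnes
Effective payload = max payload * fill factor
= 263 * 0.9
= 236.7 tonnes

236.7 tonnes


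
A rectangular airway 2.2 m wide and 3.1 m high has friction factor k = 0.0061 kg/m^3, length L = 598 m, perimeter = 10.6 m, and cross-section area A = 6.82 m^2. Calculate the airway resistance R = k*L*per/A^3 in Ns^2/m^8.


Compute the numerator:
k * L * per = 0.0061 * 598 * 10.6
= 38.66668
Compute the denominator:
A^3 = 6.82^3 = 317.214568
Resistance:
R = 38.66668 / 317.214568
= 0.1219 Ns^2/m^8

0.1219 Ns^2/m^8


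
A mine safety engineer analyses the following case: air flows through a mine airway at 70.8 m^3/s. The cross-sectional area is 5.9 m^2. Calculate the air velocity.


12.0 m/s

Velocity = flow rate / cross-sectional area
= 70.8 / 5.9
= 12.0 m/s


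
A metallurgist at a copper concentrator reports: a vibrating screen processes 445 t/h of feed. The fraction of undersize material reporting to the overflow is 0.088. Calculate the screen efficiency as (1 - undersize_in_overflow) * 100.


91.2%

Screen efficiency = (1 - fraction of undersize in overflow) * 100
= (1 - 0.088) * 100
= 0.912 * 100
= 91.2%


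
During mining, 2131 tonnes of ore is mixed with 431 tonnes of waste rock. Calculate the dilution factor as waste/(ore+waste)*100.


16.8228%

Total material = ore + waste
= 2131 + 431 = 2562 tonnes
Dilution = waste / total * 100
= 431 / 2562 * 100
= 0.1682279469 * 100
= 16.8228%


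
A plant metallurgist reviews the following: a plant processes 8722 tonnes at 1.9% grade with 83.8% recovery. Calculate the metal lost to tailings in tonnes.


26.8463 tonnes

Total metal in feed:
= 8722 * 1.9 / 100 = 165.718 tonnes
Metal recovered:
= 165.718 * 83.8 / 100 = 138.871684 tonnes
Metal lost to tailings:
= 165.718 - 138.871684
= 26.8463 tonnes


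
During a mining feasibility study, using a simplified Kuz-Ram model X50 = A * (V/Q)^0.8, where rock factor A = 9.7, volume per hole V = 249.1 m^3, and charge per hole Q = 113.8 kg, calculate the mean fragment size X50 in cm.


Compute V/Q:
V/Q = 249.1 / 113.8 = 2.188927944
Raise to the power 0.8:
(V/Q)^0.8 = 2.188927944^0.8 = 1.871479923
Multiply by A:
X50 = 9.7 * 1.871479923
= 18.1534 cm

18.1534 cm


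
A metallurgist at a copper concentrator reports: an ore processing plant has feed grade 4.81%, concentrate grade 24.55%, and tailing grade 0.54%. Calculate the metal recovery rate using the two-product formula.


90.77%

Using the two-product formula:
R = 100 * c * (f - t) / (f * (c - t))
Numerator = 100 * 24.55 * (4.81 - 0.54)
= 100 * 24.55 * 4.27
= 10482.85
Denominator = 4.81 * (24.55 - 0.54)
= 4.81 * 24.01
= 115.4881
R = 10482.85 / 115.4881
= 90.77%


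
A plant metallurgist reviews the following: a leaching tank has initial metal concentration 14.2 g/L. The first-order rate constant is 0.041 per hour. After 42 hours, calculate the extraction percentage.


82.1292%

Compute the exponent:
-k * t = -0.041 * 42 = -1.722
Remaining concentration:
C = 14.2 * exp(-1.722)
= 14.2 * 0.1787083735
= 2.537658904 g/L
Extracted = 14.2 - 2.537658904 = 11.6623411 g/L
Extraction % = 11.6623411 / 14.2 * 100
= 82.1292%


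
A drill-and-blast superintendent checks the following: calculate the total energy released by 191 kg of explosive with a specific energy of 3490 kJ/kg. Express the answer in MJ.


666.59 MJ

Energy = mass * specific_energy / 1000
= 191 * 3490 / 1000
= 666590 / 1000
= 666.59 MJ


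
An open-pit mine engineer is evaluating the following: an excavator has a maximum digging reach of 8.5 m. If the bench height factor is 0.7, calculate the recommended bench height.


Bench height = reach * factor
= 8.5 * 0.7
= 5.95 m

5.95 m


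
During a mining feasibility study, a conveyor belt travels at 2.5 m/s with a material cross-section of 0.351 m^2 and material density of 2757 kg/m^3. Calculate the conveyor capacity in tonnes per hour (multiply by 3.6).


8709.363 t/h

Volumetric flow = speed * area
= 2.5 * 0.351 = 0.8775 m^3/s
Mass flow = volumetric * density
= 0.8775 * 2757 = 2419.2675 kg/s
Convert to t/h: multiply by 3.6
Capacity = 2419.2675 * 3.6
= 8709.363 t/h


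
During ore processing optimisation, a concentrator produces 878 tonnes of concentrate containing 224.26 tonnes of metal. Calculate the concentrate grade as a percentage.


Grade = (metal in concentrate / concentrate mass) * 100
= (224.26 / 878) * 100
= 0.2554214123 * 100
= 25.5421%

25.5421%


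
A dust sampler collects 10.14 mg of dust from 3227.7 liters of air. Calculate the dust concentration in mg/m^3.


3.1416 mg/m^3

Convert liters to m^3: 1 m^3 = 1000 L
Concentration = mass / volume * 1000
= 10.14 / 3227.7 * 1000
= 0.003141555907 * 1000
= 3.1416 mg/m^3


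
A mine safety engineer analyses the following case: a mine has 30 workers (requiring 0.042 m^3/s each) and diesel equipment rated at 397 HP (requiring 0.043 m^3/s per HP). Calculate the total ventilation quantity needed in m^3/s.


18.331 m^3/s

Airflow for workers:
Q_people = 30 * 0.042 = 1.26 m^3/s
Airflow for diesel equipment:
Q_diesel = 397 * 0.043 = 17.071 m^3/s
Total ventilation:
Q_total = 1.26 + 17.071
= 18.331 m^3/s


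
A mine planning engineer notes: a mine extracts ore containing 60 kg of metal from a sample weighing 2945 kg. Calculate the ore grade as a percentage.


Ore grade = (metal mass / ore mass) * 100
= (60 / 2945) * 100
= 0.02037351443 * 100
= 2.0374%

2.0374%


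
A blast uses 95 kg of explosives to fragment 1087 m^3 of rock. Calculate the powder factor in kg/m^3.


0.0874 kg/m^3

Powder factor = explosive mass / rock volume
= 95 / 1087
= 0.0874 kg/m^3


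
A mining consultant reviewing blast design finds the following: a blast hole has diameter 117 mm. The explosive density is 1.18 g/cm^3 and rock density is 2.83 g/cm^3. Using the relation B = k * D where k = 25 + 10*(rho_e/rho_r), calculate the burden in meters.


3.4128 m

First, compute k:
rho_e / rho_r = 1.18 / 2.83 = 0.4169611307
k = 25 + 10 * 0.4169611307 = 29.16961131
Then, compute burden:
B = k * D / 1000 = 29.16961131 * 117 / 1000
= 3412.844523 / 1000
= 3.4128 m


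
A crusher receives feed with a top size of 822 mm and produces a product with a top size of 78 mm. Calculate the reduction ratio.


10.5385

Reduction ratio = feed size / product size
= 822 / 78
= 10.5385


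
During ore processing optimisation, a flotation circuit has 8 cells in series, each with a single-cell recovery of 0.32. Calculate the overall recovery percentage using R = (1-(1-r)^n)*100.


95.4284%

Complement of single-cell recovery:
1 - r = 1 - 0.32 = 0.68
Raise to power n:
(1 - r)^8 = 0.68^8 = 0.04571632397
Overall recovery:
R = (1 - 0.04571632397) * 100
= 95.4284%


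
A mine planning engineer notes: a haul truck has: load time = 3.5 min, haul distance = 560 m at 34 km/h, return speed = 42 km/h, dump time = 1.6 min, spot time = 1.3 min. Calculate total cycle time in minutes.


8.1882 min

Convert haul speed to m/min: 34 * 1000/60 = 566.6666667 m/min
Haul time = 560 / 566.6666667 = 0.9882352941 min
Convert return speed to m/min: 42 * 1000/60 = 700 m/min
Return time = 560 / 700 = 0.8 min
Total cycle time:
= 3.5 + 0.9882352941 + 1.6 + 0.8 + 1.3
= 8.1882 min


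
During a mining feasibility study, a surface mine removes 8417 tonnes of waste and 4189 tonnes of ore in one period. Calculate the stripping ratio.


2.0093

Stripping ratio = waste tonnage / ore tonnage
= 8417 / 4189
= 2.0093


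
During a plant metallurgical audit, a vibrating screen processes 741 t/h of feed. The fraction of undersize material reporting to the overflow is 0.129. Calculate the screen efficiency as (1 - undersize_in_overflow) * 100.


Screen efficiency = (1 - fraction of undersize in overflow) * 100
= (1 - 0.129) * 100
= 0.871 * 100
= 87.1%

87.1%


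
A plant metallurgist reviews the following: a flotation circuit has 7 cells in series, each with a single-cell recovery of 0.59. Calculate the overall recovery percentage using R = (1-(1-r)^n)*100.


99.8052%

Complement of single-cell recovery:
1 - r = 1 - 0.59 = 0.41
Raise to power n:
(1 - r)^7 = 0.41^7 = 0.001947542739
Overall recovery:
R = (1 - 0.001947542739) * 100
= 99.8052%


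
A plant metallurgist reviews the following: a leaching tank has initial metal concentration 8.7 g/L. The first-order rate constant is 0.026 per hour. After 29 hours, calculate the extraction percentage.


52.9519%

Compute the exponent:
-k * t = -0.026 * 29 = -0.754
Remaining concentration:
C = 8.7 * exp(-0.754)
= 8.7 * 0.4704808604
= 4.093183486 g/L
Extracted = 8.7 - 4.093183486 = 4.606816514 g/L
Extraction % = 4.606816514 / 8.7 * 100
= 52.9519%


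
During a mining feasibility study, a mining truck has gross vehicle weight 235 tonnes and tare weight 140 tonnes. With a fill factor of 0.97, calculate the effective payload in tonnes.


92.15 tonnes

Maximum payload = gross - tare
= 235 - 140 = 95 tonnes
Effective payload = max payload * fill factor
= 95 * 0.97
= 92.15 tonnes


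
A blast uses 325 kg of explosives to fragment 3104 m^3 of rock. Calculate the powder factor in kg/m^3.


0.1047 kg/m^3

Powder factor = explosive mass / rock volume
= 325 / 3104
= 0.1047 kg/m^3


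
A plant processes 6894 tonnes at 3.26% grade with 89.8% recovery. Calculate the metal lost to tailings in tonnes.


Total metal in feed:
= 6894 * 3.26 / 100 = 224.7444 tonnes
Metal recovered:
= 224.7444 * 89.8 / 100 = 201.8204712 tonnes
Metal lost to tailings:
= 224.7444 - 201.8204712
= 22.9239 tonnes

22.9239 tonnes


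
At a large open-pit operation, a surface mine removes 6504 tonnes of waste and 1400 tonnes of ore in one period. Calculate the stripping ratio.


Stripping ratio = waste tonnage / ore tonnage
= 6504 / 1400
= 4.6457

4.6457


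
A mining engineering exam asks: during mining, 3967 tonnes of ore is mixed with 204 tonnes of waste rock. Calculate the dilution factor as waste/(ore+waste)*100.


Total material = ore + waste
= 3967 + 204 = 4171 tonnes
Dilution = waste / total * 100
= 204 / 4171 * 100
= 0.0489091345 * 100
= 4.8909%

4.8909%


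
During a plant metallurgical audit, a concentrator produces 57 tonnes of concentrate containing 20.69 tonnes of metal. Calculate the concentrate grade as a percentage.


36.2982%

Grade = (metal in concentrate / concentrate mass) * 100
= (20.69 / 57) * 100
= 0.3629824561 * 100
= 36.2982%


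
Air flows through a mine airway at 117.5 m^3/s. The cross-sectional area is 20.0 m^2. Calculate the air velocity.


Velocity = flow rate / cross-sectional area
= 117.5 / 20.0
= 5.875 m/s

5.875 m/s


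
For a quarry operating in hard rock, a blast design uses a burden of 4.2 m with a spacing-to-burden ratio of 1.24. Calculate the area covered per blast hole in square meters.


First, find the spacing:
Spacing = burden * ratio = 4.2 * 1.24
= 5.208 m
Then, calculate the area:
Area = burden * spacing = 4.2 * 5.208
= 21.8736 m^2

21.8736 m^2


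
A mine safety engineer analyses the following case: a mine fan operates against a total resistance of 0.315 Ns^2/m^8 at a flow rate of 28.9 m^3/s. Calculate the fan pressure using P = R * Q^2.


Compute Q^2:
Q^2 = 28.9^2 = 835.21
Compute pressure:
P = R * Q^2 = 0.315 * 835.21
= 263.0912 Pa

263.0912 Pa


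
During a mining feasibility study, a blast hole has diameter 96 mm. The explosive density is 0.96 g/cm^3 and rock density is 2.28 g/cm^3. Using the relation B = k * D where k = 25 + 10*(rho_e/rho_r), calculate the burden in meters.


First, compute k:
rho_e / rho_r = 0.96 / 2.28 = 0.4210526316
k = 25 + 10 * 0.4210526316 = 29.21052632
Then, compute burden:
B = k * D / 1000 = 29.21052632 * 96 / 1000
= 2804.210526 / 1000
= 2.8042 m

2.8042 m


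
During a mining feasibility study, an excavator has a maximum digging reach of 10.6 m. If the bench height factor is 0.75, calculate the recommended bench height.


7.95 m

Bench height = reach * factor
= 10.6 * 0.75
= 7.95 m


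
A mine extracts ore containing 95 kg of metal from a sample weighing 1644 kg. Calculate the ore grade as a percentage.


5.7786%

Ore grade = (metal mass / ore mass) * 100
= (95 / 1644) * 100
= 0.05778588808 * 100
= 5.7786%


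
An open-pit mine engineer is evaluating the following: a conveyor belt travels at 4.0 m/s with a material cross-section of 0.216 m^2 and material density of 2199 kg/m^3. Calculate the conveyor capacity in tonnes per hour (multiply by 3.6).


6839.7696 t/h

Volumetric flow = speed * area
= 4.0 * 0.216 = 0.864 m^3/s
Mass flow = volumetric * density
= 0.864 * 2199 = 1899.936 kg/s
Convert to t/h: multiply by 3.6
Capacity = 1899.936 * 3.6
= 6839.7696 t/h


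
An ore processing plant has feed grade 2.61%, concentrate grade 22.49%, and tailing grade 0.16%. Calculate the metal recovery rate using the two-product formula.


94.5423%

Using the two-product formula:
R = 100 * c * (f - t) / (f * (c - t))
Numerator = 100 * 22.49 * (2.61 - 0.16)
= 100 * 22.49 * 2.45
= 5510.05
Denominator = 2.61 * (22.49 - 0.16)
= 2.61 * 22.33
= 58.2813
R = 5510.05 / 58.2813
= 94.5423%


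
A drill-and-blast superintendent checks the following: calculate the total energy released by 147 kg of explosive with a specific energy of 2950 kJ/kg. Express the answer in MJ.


433.65 MJ

Energy = mass * specific_energy / 1000
= 147 * 2950 / 1000
= 433650 / 1000
= 433.65 MJ


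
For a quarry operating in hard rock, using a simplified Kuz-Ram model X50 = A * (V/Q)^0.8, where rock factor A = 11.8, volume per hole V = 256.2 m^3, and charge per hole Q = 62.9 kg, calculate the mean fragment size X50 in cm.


Compute V/Q:
V/Q = 256.2 / 62.9 = 4.073131955
Raise to the power 0.8:
(V/Q)^0.8 = 4.073131955^0.8 = 3.075691582
Multiply by A:
X50 = 11.8 * 3.075691582
= 36.2932 cm

36.2932 cm


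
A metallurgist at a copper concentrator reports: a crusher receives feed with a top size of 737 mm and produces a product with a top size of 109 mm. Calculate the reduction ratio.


Reduction ratio = feed size / product size
= 737 / 109
= 6.7615

6.7615


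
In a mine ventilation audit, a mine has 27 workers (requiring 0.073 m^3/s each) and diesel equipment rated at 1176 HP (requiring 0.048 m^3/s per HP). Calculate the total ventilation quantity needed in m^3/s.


Airflow for workers:
Q_people = 27 * 0.073 = 1.971 m^3/s
Airflow for diesel equipment:
Q_diesel = 1176 * 0.048 = 56.448 m^3/s
Total ventilation:
Q_total = 1.971 + 56.448
= 58.419 m^3/s

58.419 m^3/s


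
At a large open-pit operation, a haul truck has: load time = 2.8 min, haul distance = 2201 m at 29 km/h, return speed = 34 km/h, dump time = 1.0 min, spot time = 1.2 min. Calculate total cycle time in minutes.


Convert haul speed to m/min: 29 * 1000/60 = 483.3333333 m/min
Haul time = 2201 / 483.3333333 = 4.553793103 min
Convert return speed to m/min: 34 * 1000/60 = 566.6666667 m/min
Return time = 2201 / 566.6666667 = 3.884117647 min
Total cycle time:
= 2.8 + 4.553793103 + 1.0 + 3.884117647 + 1.2
= 13.4379 min

13.4379 min


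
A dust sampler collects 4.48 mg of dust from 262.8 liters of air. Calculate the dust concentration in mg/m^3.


Convert liters to m^3: 1 m^3 = 1000 L
Concentration = mass / volume * 1000
= 4.48 / 262.8 * 1000
= 0.01704718417 * 1000
= 17.0472 mg/m^3

17.0472 mg/m^3


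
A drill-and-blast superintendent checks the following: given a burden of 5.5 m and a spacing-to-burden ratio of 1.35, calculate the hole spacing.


7.425 m

Spacing = burden * ratio
= 5.5 * 1.35
= 7.425 m


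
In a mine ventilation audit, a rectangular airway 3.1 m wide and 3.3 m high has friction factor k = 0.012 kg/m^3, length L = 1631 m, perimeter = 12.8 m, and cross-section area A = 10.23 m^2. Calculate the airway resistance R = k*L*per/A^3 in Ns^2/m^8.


0.234 Ns^2/m^8

Compute the numerator:
k * L * per = 0.012 * 1631 * 12.8
= 250.5216
Compute the denominator:
A^3 = 10.23^3 = 1070.599167
Resistance:
R = 250.5216 / 1070.599167
= 0.234 Ns^2/m^8


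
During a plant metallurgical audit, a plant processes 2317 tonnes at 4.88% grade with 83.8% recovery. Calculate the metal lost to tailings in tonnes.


Total metal in feed:
= 2317 * 4.88 / 100 = 113.0696 tonnes
Metal recovered:
= 113.0696 * 83.8 / 100 = 94.7523248 tonnes
Metal lost to tailings:
= 113.0696 - 94.7523248
= 18.3173 tonnes

18.3173 tonnes


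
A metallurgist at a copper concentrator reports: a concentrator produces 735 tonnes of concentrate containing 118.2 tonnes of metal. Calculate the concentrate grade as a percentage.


Grade = (metal in concentrate / concentrate mass) * 100
= (118.2 / 735) * 100
= 0.1608163265 * 100
= 16.0816%

16.0816%


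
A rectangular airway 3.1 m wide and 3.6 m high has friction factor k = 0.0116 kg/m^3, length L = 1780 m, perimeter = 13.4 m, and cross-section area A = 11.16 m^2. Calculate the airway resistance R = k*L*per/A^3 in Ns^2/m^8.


Compute the numerator:
k * L * per = 0.0116 * 1780 * 13.4
= 276.6832
Compute the denominator:
A^3 = 11.16^3 = 1389.928896
Resistance:
R = 276.6832 / 1389.928896
= 0.1991 Ns^2/m^8

0.1991 Ns^2/m^8


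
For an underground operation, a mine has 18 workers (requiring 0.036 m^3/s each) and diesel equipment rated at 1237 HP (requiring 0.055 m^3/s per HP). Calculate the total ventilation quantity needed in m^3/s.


68.683 m^3/s

Airflow for workers:
Q_people = 18 * 0.036 = 0.648 m^3/s
Airflow for diesel equipment:
Q_diesel = 1237 * 0.055 = 68.035 m^3/s
Total ventilation:
Q_total = 0.648 + 68.035
= 68.683 m^3/s


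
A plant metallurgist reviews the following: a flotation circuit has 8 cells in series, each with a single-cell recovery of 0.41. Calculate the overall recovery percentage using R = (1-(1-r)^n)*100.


98.5317%

Complement of single-cell recovery:
1 - r = 1 - 0.41 = 0.59
Raise to power n:
(1 - r)^8 = 0.59^8 = 0.01468304376
Overall recovery:
R = (1 - 0.01468304376) * 100
= 98.5317%


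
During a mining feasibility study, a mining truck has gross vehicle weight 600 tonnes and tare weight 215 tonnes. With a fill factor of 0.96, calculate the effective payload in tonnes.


Maximum payload = gross - tare
= 600 - 215 = 385 tonnes
Effective payload = max payload * fill factor
= 385 * 0.96
= 369.6 tonnes

369.6 tonnes


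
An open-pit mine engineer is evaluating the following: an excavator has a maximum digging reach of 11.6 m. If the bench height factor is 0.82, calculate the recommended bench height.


9.512 m

Bench height = reach * factor
= 11.6 * 0.82
= 9.512 m


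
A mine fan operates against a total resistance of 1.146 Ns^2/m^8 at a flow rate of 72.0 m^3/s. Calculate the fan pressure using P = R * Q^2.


5940.864 Pa

Compute Q^2:
Q^2 = 72.0^2 = 5184.0
Compute pressure:
P = R * Q^2 = 1.146 * 5184.0
= 5940.864 Pa


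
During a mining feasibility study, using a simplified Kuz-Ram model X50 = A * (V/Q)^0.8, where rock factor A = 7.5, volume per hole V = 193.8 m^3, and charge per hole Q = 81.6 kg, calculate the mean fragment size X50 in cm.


14.9828 cm

Compute V/Q:
V/Q = 193.8 / 81.6 = 2.375
Raise to the power 0.8:
(V/Q)^0.8 = 2.375^0.8 = 1.997702859
Multiply by A:
X50 = 7.5 * 1.997702859
= 14.9828 cm


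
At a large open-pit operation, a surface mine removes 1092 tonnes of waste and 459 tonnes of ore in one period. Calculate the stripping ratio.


2.3791

Stripping ratio = waste tonnage / ore tonnage
= 1092 / 459
= 2.3791


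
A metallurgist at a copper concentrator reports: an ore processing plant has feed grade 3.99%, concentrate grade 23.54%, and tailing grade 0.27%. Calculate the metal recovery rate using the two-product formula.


Using the two-product formula:
R = 100 * c * (f - t) / (f * (c - t))
Numerator = 100 * 23.54 * (3.99 - 0.27)
= 100 * 23.54 * 3.72
= 8756.88
Denominator = 3.99 * (23.54 - 0.27)
= 3.99 * 23.27
= 92.8473
R = 8756.88 / 92.8473
= 94.3149%

94.3149%


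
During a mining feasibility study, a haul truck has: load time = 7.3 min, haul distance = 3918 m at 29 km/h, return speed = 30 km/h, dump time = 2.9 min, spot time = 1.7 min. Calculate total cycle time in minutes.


27.8422 min

Convert haul speed to m/min: 29 * 1000/60 = 483.3333333 m/min
Haul time = 3918 / 483.3333333 = 8.106206897 min
Convert return speed to m/min: 30 * 1000/60 = 500 m/min
Return time = 3918 / 500 = 7.836 min
Total cycle time:
= 7.3 + 8.106206897 + 2.9 + 7.836 + 1.7
= 27.8422 min


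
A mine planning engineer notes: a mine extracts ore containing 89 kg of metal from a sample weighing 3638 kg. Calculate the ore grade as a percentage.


2.4464%

Ore grade = (metal mass / ore mass) * 100
= (89 / 3638) * 100
= 0.0244639912 * 100
= 2.4464%


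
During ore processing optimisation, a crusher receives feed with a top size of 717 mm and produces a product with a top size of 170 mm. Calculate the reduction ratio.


Reduction ratio = feed size / product size
= 717 / 170
= 4.2176

4.2176


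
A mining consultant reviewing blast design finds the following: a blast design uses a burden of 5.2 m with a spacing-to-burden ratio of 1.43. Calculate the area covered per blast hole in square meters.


First, find the spacing:
Spacing = burden * ratio = 5.2 * 1.43
= 7.436 m
Then, calculate the area:
Area = burden * spacing = 5.2 * 7.436
= 38.6672 m^2

38.6672 m^2


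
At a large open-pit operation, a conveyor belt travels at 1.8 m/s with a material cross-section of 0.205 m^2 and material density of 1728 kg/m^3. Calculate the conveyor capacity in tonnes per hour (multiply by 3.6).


2295.4752 t/h

Volumetric flow = speed * area
= 1.8 * 0.205 = 0.369 m^3/s
Mass flow = volumetric * density
= 0.369 * 1728 = 637.632 kg/s
Convert to t/h: multiply by 3.6
Capacity = 637.632 * 3.6
= 2295.4752 t/h


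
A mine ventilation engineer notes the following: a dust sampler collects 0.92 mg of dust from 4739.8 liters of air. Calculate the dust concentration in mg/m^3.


Convert liters to m^3: 1 m^3 = 1000 L
Concentration = mass / volume * 1000
= 0.92 / 4739.8 * 1000
= 0.0001941010169 * 1000
= 0.1941 mg/m^3

0.1941 mg/m^3


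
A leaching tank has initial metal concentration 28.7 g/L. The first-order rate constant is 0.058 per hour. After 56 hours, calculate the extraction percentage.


Compute the exponent:
-k * t = -0.058 * 56 = -3.248
Remaining concentration:
C = 28.7 * exp(-3.248)
= 28.7 * 0.03885183385
= 1.115047631 g/L
Extracted = 28.7 - 1.115047631 = 27.58495237 g/L
Extraction % = 27.58495237 / 28.7 * 100
= 96.1148%

96.1148%


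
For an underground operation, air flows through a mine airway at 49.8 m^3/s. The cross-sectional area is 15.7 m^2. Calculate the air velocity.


Velocity = flow rate / cross-sectional area
= 49.8 / 15.7
= 3.172 m/s

3.172 m/s


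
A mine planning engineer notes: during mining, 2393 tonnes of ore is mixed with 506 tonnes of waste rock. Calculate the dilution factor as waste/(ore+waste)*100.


Total material = ore + waste
= 2393 + 506 = 2899 tonnes
Dilution = waste / total * 100
= 506 / 2899 * 100
= 0.1745429458 * 100
= 17.4543%

17.4543%


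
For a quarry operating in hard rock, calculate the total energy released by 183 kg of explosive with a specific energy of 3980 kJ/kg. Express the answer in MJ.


728.34 MJ

Energy = mass * specific_energy / 1000
= 183 * 3980 / 1000
= 728340 / 1000
= 728.34 MJ


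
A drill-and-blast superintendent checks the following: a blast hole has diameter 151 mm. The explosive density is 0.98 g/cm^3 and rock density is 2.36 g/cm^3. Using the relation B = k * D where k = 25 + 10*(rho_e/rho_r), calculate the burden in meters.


First, compute k:
rho_e / rho_r = 0.98 / 2.36 = 0.4152542373
k = 25 + 10 * 0.4152542373 = 29.15254237
Then, compute burden:
B = k * D / 1000 = 29.15254237 * 151 / 1000
= 4402.033898 / 1000
= 4.402 m

4.402 m


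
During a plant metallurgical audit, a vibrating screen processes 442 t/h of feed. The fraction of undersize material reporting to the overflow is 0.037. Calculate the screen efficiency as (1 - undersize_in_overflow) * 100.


Screen efficiency = (1 - fraction of undersize in overflow) * 100
= (1 - 0.037) * 100
= 0.963 * 100
= 96.3%

96.3%


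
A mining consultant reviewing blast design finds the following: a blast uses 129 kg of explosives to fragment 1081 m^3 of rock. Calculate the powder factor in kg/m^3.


Powder factor = explosive mass / rock volume
= 129 / 1081
= 0.1193 kg/m^3

0.1193 kg/m^3


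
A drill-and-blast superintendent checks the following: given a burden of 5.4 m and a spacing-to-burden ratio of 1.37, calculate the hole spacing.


7.398 m

Spacing = burden * ratio
= 5.4 * 1.37
= 7.398 m


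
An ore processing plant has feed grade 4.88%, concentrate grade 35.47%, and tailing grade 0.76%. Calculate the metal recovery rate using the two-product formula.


Using the two-product formula:
R = 100 * c * (f - t) / (f * (c - t))
Numerator = 100 * 35.47 * (4.88 - 0.76)
= 100 * 35.47 * 4.12
= 14613.64
Denominator = 4.88 * (35.47 - 0.76)
= 4.88 * 34.71
= 169.3848
R = 14613.64 / 169.3848
= 86.2748%

86.2748%


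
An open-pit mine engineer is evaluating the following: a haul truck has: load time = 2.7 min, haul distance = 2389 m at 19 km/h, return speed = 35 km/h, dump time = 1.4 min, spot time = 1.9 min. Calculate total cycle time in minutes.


Convert haul speed to m/min: 19 * 1000/60 = 316.6666667 m/min
Haul time = 2389 / 316.6666667 = 7.544210526 min
Convert return speed to m/min: 35 * 1000/60 = 583.3333333 m/min
Return time = 2389 / 583.3333333 = 4.095428571 min
Total cycle time:
= 2.7 + 7.544210526 + 1.4 + 4.095428571 + 1.9
= 17.6396 min

17.6396 min


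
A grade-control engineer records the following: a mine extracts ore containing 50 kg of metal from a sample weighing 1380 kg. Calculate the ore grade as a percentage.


Ore grade = (metal mass / ore mass) * 100
= (50 / 1380) * 100
= 0.03623188406 * 100
= 3.6232%

3.6232%


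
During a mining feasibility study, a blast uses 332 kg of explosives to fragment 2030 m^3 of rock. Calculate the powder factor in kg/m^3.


0.1635 kg/m^3

Powder factor = explosive mass / rock volume
= 332 / 2030
= 0.1635 kg/m^3


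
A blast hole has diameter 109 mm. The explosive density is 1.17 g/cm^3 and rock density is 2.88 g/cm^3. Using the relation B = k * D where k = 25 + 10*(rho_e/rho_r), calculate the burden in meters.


First, compute k:
rho_e / rho_r = 1.17 / 2.88 = 0.40625
k = 25 + 10 * 0.40625 = 29.0625
Then, compute burden:
B = k * D / 1000 = 29.0625 * 109 / 1000
= 3167.8125 / 1000
= 3.1678 m

3.1678 m


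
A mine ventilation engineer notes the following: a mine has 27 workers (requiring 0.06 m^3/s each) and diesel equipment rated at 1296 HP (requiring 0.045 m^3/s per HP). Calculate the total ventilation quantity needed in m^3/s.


Airflow for workers:
Q_people = 27 * 0.06 = 1.62 m^3/s
Airflow for diesel equipment:
Q_diesel = 1296 * 0.045 = 58.32 m^3/s
Total ventilation:
Q_total = 1.62 + 58.32
= 59.94 m^3/s

59.94 m^3/s


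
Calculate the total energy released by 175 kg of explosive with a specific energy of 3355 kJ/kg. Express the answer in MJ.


587.125 MJ

Energy = mass * specific_energy / 1000
= 175 * 3355 / 1000
= 587125 / 1000
= 587.125 MJ


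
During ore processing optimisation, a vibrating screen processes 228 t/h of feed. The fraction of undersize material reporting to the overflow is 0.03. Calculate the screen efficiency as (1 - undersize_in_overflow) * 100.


97.0%

Screen efficiency = (1 - fraction of undersize in overflow) * 100
= (1 - 0.03) * 100
= 0.97 * 100
= 97.0%


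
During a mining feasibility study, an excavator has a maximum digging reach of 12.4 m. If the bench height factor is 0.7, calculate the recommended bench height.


Bench height = reach * factor
= 12.4 * 0.7
= 8.68 m

8.68 m


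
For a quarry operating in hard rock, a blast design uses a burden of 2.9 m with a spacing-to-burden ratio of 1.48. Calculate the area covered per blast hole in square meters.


First, find the spacing:
Spacing = burden * ratio = 2.9 * 1.48
= 4.292 m
Then, calculate the area:
Area = burden * spacing = 2.9 * 4.292
= 12.4468 m^2

12.4468 m^2


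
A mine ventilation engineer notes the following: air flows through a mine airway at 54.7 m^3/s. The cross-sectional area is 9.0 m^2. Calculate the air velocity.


6.0778 m/s

Velocity = flow rate / cross-sectional area
= 54.7 / 9.0
= 6.0778 m/s


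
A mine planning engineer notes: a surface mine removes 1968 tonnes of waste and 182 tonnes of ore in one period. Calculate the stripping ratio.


Stripping ratio = waste tonnage / ore tonnage
= 1968 / 182
= 10.8132

10.8132


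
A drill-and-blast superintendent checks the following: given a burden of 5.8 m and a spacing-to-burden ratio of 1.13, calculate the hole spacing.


6.554 m

Spacing = burden * ratio
= 5.8 * 1.13
= 6.554 m


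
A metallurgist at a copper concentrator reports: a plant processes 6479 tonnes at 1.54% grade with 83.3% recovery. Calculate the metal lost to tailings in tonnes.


Total metal in feed:
= 6479 * 1.54 / 100 = 99.7766 tonnes
Metal recovered:
= 99.7766 * 83.3 / 100 = 83.1139078 tonnes
Metal lost to tailings:
= 99.7766 - 83.1139078
= 16.6627 tonnes

16.6627 tonnes


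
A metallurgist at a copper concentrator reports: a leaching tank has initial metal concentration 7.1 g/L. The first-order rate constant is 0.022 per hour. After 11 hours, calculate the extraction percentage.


21.4944%

Compute the exponent:
-k * t = -0.022 * 11 = -0.242
Remaining concentration:
C = 7.1 * exp(-0.242)
= 7.1 * 0.7850561776
= 5.573898861 g/L
Extracted = 7.1 - 5.573898861 = 1.526101139 g/L
Extraction % = 1.526101139 / 7.1 * 100
= 21.4944%


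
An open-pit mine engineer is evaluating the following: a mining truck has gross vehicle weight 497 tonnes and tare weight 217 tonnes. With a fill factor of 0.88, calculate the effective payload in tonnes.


246.4 tonnes

Maximum payload = gross - tare
= 497 - 217 = 280 tonnes
Effective payload = max payload * fill factor
= 280 * 0.88
= 246.4 tonnes


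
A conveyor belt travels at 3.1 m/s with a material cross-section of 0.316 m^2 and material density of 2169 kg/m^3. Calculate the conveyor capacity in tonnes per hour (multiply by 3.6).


Volumetric flow = speed * area
= 3.1 * 0.316 = 0.9796 m^3/s
Mass flow = volumetric * density
= 0.9796 * 2169 = 2124.7524 kg/s
Convert to t/h: multiply by 3.6
Capacity = 2124.7524 * 3.6
= 7649.1086 t/h

7649.1086 t/h


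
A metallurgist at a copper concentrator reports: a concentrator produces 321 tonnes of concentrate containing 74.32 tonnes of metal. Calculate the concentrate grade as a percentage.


Grade = (metal in concentrate / concentrate mass) * 100
= (74.32 / 321) * 100
= 0.2315264798 * 100
= 23.1526%

23.1526%
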